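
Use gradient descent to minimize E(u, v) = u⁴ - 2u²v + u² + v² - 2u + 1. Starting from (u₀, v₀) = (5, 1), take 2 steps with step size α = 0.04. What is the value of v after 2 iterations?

19.552832

∇E = (4u³ - 4uv + 2u - 2, -2u² + 2v)
(u₁, v₁) = (5, 1) − 0.04·(488, -48) = (-14.52, 2.92)
(u₂, v₂) = (-14.52, 2.92) − 0.04·(-12106.476032, -415.8208) = (469.73904128, 19.552832)
v = 19.552832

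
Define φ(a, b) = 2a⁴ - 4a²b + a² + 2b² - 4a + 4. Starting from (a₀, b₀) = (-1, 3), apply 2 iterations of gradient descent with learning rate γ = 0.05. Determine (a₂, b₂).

(-1.36, 2.53)

∇φ = (8a³ - 8ab + 2a - 4, -4a² + 4b)
Step 1: at (-1, 3), ∇φ = (10, 8) → (-1, 3) − 0.05·(10, 8) = (-1.5, 2.6)
Step 2: at (-1.5, 2.6), ∇φ = (-2.8, 1.4) → (-1.5, 2.6) − 0.05·(-2.8, 1.4) = (-1.36, 2.53)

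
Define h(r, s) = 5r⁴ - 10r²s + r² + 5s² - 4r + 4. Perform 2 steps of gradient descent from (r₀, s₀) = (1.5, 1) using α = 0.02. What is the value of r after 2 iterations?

∇h = (20r³ - 20rs + 2r - 4, -10r² + 10s)
Step 1: at (1.5, 1), ∇h = (36.5, -12.5) → (1.5, 1) − 0.02·(36.5, -12.5) = (0.77, 1.25)
Step 2: at (0.77, 1.25), ∇h = (-12.57934, 6.571) → (0.77, 1.25) − 0.02·(-12.57934, 6.571) = (1.0215868, 1.11858)
r = 1.0215868

1.0215868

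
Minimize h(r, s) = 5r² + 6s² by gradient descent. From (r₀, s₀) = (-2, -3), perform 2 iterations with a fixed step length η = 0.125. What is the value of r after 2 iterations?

∇h = (10r, 12s)
Step 1: at (-2, -3), ∇h = (-20, -36) → (-2, -3) − 0.125·(-20, -36) = (0.5, 1.5)
Step 2: at (0.5, 1.5), ∇h = (5, 18) → (0.5, 1.5) − 0.125·(5, 18) = (-0.125, -0.75)
r = -0.125

-0.125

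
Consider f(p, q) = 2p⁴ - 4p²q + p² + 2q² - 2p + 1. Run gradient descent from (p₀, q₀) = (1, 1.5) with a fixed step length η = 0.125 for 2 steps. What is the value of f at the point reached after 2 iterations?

7.28173828125

∇f = (8p³ - 8pq + 2p - 2, -4p² + 4q)
(p₁, q₁) = (1, 1.5) − 0.125·(-4, 2) = (1.5, 1.25)
(p₂, q₂) = (1.5, 1.25) − 0.125·(13, -4) = (-0.125, 1.75)
f(-0.125, 1.75) = 7.28173828125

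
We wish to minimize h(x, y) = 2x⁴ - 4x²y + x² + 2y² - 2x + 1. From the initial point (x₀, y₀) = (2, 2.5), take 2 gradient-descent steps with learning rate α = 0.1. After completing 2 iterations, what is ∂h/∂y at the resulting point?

-2.16265216

∇h = (8x³ - 8xy + 2x - 2, -4x² + 4y)
Step 1: at (2, 2.5), ∇h = (26, -6) → (2, 2.5) − 0.1·(26, -6) = (-0.6, 3.1)
Step 2: at (-0.6, 3.1), ∇h = (9.952, 10.96) → (-0.6, 3.1) − 0.1·(9.952, 10.96) = (-1.5952, 2.004)
∂h/∂y at (-1.5952, 2.004) = -2.16265216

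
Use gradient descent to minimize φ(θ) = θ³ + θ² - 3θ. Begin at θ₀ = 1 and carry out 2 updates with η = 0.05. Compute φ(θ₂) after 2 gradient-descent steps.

φ′(θ) = 3θ² + 2θ - 3
θ₁ = 1 − 0.05·2 = 0.9
θ₂ = 0.9 − 0.05·1.23 = 0.8385
φ(0.8385) = -1.222883283375

-1.222883283375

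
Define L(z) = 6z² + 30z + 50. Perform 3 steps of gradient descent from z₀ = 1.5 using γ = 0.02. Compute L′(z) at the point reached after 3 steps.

21.070848

L′(z) = 12z + 30
z₁ = 1.5 − 0.02·48 = 0.54
z₂ = 0.54 − 0.02·36.48 = -0.1896
z₃ = -0.1896 − 0.02·27.7248 = -0.744096
L′(z) at (-0.744096) = 21.070848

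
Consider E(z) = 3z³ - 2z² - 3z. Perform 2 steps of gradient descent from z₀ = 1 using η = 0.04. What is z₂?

0.882496

E′(z) = 9z² - 4z - 3
z₁ = 1 − 0.04·2 = 0.92
z₂ = 0.92 − 0.04·0.9376 = 0.882496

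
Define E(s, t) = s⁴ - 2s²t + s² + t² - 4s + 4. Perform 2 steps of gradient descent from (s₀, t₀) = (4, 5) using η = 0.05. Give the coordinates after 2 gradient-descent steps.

(14.6, 7.99)

∇E = (4s³ - 4st + 2s - 4, -2s² + 2t)
Step 1: at (4, 5), ∇E = (180, -22) → (4, 5) − 0.05·(180, -22) = (-5, 6.1)
Step 2: at (-5, 6.1), ∇E = (-392, -37.8) → (-5, 6.1) − 0.05·(-392, -37.8) = (14.6, 7.99)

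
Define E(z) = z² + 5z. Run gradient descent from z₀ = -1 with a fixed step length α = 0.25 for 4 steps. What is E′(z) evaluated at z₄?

0.1875

E′(z) = 2z + 5
Step 1: E′(-1) = 3; z₁ = -1 − 0.25·3 = -1.75
Step 2: E′(-1.75) = 1.5; z₂ = -1.75 − 0.25·1.5 = -2.125
Step 3: E′(-2.125) = 0.75; z₃ = -2.125 − 0.25·0.75 = -2.3125
Step 4: E′(-2.3125) = 0.375; z₄ = -2.3125 − 0.25·0.375 = -2.40625
E′(z) at (-2.40625) = 0.1875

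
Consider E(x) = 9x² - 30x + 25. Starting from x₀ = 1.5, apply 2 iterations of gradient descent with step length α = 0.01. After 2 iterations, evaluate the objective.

E′(x) = 18x - 30
x₁ = 1.5 − 0.01·(-3) = 1.53
x₂ = 1.53 − 0.01·(-2.46) = 1.5546
E(1.5546) = 0.11303044

0.11303044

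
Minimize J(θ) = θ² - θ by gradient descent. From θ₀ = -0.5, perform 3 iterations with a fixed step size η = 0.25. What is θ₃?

0.375

J′(θ) = 2θ - 1
θ₁ = -0.5 − 0.25·(-2) = 0
θ₂ = 0 − 0.25·(-1) = 0.25
θ₃ = 0.25 − 0.25·(-0.5) = 0.375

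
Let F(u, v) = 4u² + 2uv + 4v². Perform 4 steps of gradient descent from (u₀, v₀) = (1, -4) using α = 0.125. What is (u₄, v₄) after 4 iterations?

∇F = (8u + 2v, 2u + 8v)
Step 1: at (1, -4), ∇F = (0, -30) → (1, -4) − 0.125·(0, -30) = (1, -0.25)
Step 2: at (1, -0.25), ∇F = (7.5, 0) → (1, -0.25) − 0.125·(7.5, 0) = (0.0625, -0.25)
Step 3: at (0.0625, -0.25), ∇F = (0, -1.875) → (0.0625, -0.25) − 0.125·(0, -1.875) = (0.0625, -0.015625)
Step 4: at (0.0625, -0.015625), ∇F = (0.46875, 0) → (0.0625, -0.015625) − 0.125·(0.46875, 0) = (0.00390625, -0.015625)

(0.00390625, -0.015625)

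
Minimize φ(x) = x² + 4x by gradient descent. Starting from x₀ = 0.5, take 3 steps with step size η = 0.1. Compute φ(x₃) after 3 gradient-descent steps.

φ′(x) = 2x + 4
x₁ = 0.5 − 0.1·5 = 0
x₂ = 0 − 0.1·4 = -0.4
x₃ = -0.4 − 0.1·3.2 = -0.72
φ(-0.72) = -2.3616

-2.3616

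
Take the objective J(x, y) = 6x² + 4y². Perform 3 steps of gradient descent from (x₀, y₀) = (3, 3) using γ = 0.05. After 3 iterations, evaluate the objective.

1.9008

∇J = (12x, 8y)
Step 1: at (3, 3), ∇J = (36, 24) → (3, 3) − 0.05·(36, 24) = (1.2, 1.8)
Step 2: at (1.2, 1.8), ∇J = (14.4, 14.4) → (1.2, 1.8) − 0.05·(14.4, 14.4) = (0.48, 1.08)
Step 3: at (0.48, 1.08), ∇J = (5.76, 8.64) → (0.48, 1.08) − 0.05·(5.76, 8.64) = (0.192, 0.648)
J(0.192, 0.648) = 1.9008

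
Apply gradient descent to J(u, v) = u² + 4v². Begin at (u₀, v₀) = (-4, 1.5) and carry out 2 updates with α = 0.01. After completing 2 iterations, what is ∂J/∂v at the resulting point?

10.1568

∇J = (2u, 8v)
Step 1: at (-4, 1.5), ∇J = (-8, 12) → (-4, 1.5) − 0.01·(-8, 12) = (-3.92, 1.38)
Step 2: at (-3.92, 1.38), ∇J = (-7.84, 11.04) → (-3.92, 1.38) − 0.01·(-7.84, 11.04) = (-3.8416, 1.2696)
∂J/∂v at (-3.8416, 1.2696) = 10.1568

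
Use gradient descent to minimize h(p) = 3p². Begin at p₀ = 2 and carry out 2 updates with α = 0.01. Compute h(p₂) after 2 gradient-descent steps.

9.36898752

h′(p) = 6p
p₁ = 2 − 0.01·12 = 1.88
p₂ = 1.88 − 0.01·11.28 = 1.7672
h(1.7672) = 9.36898752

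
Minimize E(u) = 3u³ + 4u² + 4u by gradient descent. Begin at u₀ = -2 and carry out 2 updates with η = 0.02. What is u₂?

E′(u) = 9u² + 8u + 4
Step 1: E′(-2) = 24; u₁ = -2 − 0.02·24 = -2.48
Step 2: E′(-2.48) = 39.5136; u₂ = -2.48 − 0.02·39.5136 = -3.270272

-3.270272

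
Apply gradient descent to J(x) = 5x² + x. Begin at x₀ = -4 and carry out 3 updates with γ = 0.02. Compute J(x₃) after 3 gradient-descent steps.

J′(x) = 10x + 1
Step 1: J′(-4) = -39; x₁ = -4 − 0.02·(-39) = -3.22
Step 2: J′(-3.22) = -31.2; x₂ = -3.22 − 0.02·(-31.2) = -2.596
Step 3: J′(-2.596) = -24.96; x₃ = -2.596 − 0.02·(-24.96) = -2.0968
J(-2.0968) = 19.8860512

19.8860512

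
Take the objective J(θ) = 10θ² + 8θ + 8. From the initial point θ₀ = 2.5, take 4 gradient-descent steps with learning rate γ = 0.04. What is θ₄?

J′(θ) = 20θ + 8
Step 1: J′(2.5) = 58; θ₁ = 2.5 − 0.04·58 = 0.18
Step 2: J′(0.18) = 11.6; θ₂ = 0.18 − 0.04·11.6 = -0.284
Step 3: J′(-0.284) = 2.32; θ₃ = -0.284 − 0.04·2.32 = -0.3768
Step 4: J′(-0.3768) = 0.464; θ₄ = -0.3768 − 0.04·0.464 = -0.39536

-0.39536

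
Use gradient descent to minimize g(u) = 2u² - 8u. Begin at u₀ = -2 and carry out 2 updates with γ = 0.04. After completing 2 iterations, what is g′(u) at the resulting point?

g′(u) = 4u - 8
u₁ = -2 − 0.04·(-16) = -1.36
u₂ = -1.36 − 0.04·(-13.44) = -0.8224
g′(u) at (-0.8224) = -11.2896

-11.2896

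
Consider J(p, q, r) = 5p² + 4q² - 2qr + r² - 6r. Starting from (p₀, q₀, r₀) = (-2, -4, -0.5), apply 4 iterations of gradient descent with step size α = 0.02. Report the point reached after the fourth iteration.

(-0.8192, -2.0548288, -0.44561408)

∇J = (10p, 8q - 2r, -2q + 2r - 6)
(p₁, q₁, r₁) = (-2, -4, -0.5) − 0.02·(-20, -31, 1) = (-1.6, -3.38, -0.52)
(p₂, q₂, r₂) = (-1.6, -3.38, -0.52) − 0.02·(-16, -26, -0.28) = (-1.28, -2.86, -0.5144)
(p₃, q₃, r₃) = (-1.28, -2.86, -0.5144) − 0.02·(-12.8, -21.8512, -1.3088) = (-1.024, -2.422976, -0.488224)
(p₄, q₄, r₄) = (-1.024, -2.422976, -0.488224) − 0.02·(-10.24, -18.40736, -2.130496) = (-0.8192, -2.0548288, -0.44561408)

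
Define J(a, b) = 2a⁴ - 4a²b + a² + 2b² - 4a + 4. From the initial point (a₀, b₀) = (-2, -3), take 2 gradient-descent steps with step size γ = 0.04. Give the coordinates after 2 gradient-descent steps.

∇J = (8a³ - 8ab + 2a - 4, -4a² + 4b)
(a₁, b₁) = (-2, -3) − 0.04·(-120, -28) = (2.8, -1.88)
(a₂, b₂) = (2.8, -1.88) − 0.04·(219.328, -38.88) = (-5.97312, -0.3248)

(-5.97312, -0.3248)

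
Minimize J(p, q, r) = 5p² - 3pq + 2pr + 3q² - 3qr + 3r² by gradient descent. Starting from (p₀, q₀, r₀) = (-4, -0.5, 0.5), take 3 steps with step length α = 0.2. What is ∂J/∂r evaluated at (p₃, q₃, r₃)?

60.296

∇J = (10p - 3q + 2r, -3p + 6q - 3r, 2p - 3q + 6r)
(p₁, q₁, r₁) = (-4, -0.5, 0.5) − 0.2·(-37.5, 7.5, -3.5) = (3.5, -2, 1.2)
(p₂, q₂, r₂) = (3.5, -2, 1.2) − 0.2·(43.4, -26.1, 20.2) = (-5.18, 3.22, -2.84)
(p₃, q₃, r₃) = (-5.18, 3.22, -2.84) − 0.2·(-67.14, 43.38, -37.06) = (8.248, -5.456, 4.572)
∂J/∂r at (8.248, -5.456, 4.572) = 60.296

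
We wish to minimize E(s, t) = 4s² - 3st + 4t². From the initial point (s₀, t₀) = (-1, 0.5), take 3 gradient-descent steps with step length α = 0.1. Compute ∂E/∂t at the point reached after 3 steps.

-0.1645

∇E = (8s - 3t, -3s + 8t)
(s₁, t₁) = (-1, 0.5) − 0.1·(-9.5, 7) = (-0.05, -0.2)
(s₂, t₂) = (-0.05, -0.2) − 0.1·(0.2, -1.45) = (-0.07, -0.055)
(s₃, t₃) = (-0.07, -0.055) − 0.1·(-0.395, -0.23) = (-0.0305, -0.032)
∂E/∂t at (-0.0305, -0.032) = -0.1645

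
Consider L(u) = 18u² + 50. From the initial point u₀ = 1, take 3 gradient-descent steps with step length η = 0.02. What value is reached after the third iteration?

0.021952

L′(u) = 36u
Step 1: L′(1) = 36; u₁ = 1 − 0.02·36 = 0.28
Step 2: L′(0.28) = 10.08; u₂ = 0.28 − 0.02·10.08 = 0.0784
Step 3: L′(0.0784) = 2.8224; u₃ = 0.0784 − 0.02·2.8224 = 0.021952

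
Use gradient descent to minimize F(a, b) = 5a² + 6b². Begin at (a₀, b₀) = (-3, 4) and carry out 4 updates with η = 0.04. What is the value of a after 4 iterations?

-0.3888

∇F = (10a, 12b)
(a₁, b₁) = (-3, 4) − 0.04·(-30, 48) = (-1.8, 2.08)
(a₂, b₂) = (-1.8, 2.08) − 0.04·(-18, 24.96) = (-1.08, 1.0816)
(a₃, b₃) = (-1.08, 1.0816) − 0.04·(-10.8, 12.9792) = (-0.648, 0.562432)
(a₄, b₄) = (-0.648, 0.562432) − 0.04·(-6.48, 6.749184) = (-0.3888, 0.29246464)
a = -0.3888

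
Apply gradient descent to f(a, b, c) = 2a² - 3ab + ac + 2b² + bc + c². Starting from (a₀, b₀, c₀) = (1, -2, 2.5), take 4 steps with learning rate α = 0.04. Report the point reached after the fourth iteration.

∇f = (4a - 3b + c, -3a + 4b + c, a + b + 2c)
Step 1: at (1, -2, 2.5), ∇f = (12.5, -8.5, 4) → (1, -2, 2.5) − 0.04·(12.5, -8.5, 4) = (0.5, -1.66, 2.34)
Step 2: at (0.5, -1.66, 2.34), ∇f = (9.32, -5.8, 3.52) → (0.5, -1.66, 2.34) − 0.04·(9.32, -5.8, 3.52) = (0.1272, -1.428, 2.1992)
Step 3: at (0.1272, -1.428, 2.1992), ∇f = (6.992, -3.8944, 3.0976) → (0.1272, -1.428, 2.1992) − 0.04·(6.992, -3.8944, 3.0976) = (-0.15248, -1.272224, 2.075296)
Step 4: at (-0.15248, -1.272224, 2.075296), ∇f = (5.282048, -2.55616, 2.725888) → (-0.15248, -1.272224, 2.075296) − 0.04·(5.282048, -2.55616, 2.725888) = (-0.36376192, -1.1699776, 1.96626048)

(-0.36376192, -1.1699776, 1.96626048)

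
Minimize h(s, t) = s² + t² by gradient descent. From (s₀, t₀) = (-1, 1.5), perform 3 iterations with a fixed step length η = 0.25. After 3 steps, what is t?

∇h = (2s, 2t)
Step 1: at (-1, 1.5), ∇h = (-2, 3) → (-1, 1.5) − 0.25·(-2, 3) = (-0.5, 0.75)
Step 2: at (-0.5, 0.75), ∇h = (-1, 1.5) → (-0.5, 0.75) − 0.25·(-1, 1.5) = (-0.25, 0.375)
Step 3: at (-0.25, 0.375), ∇h = (-0.5, 0.75) → (-0.25, 0.375) − 0.25·(-0.5, 0.75) = (-0.125, 0.1875)
t = 0.1875

0.1875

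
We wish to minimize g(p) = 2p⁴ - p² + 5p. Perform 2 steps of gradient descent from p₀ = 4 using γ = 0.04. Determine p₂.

g′(p) = 8p³ - 2p + 5
Step 1: g′(4) = 509; p₁ = 4 − 0.04·509 = -16.36
Step 2: g′(-16.36) = -34992.259648; p₂ = -16.36 − 0.04·(-34992.259648) = 1383.33038592

1383.33038592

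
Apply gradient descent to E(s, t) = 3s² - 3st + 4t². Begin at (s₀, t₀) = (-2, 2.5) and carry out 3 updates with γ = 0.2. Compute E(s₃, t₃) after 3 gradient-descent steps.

62.92416

∇E = (6s - 3t, -3s + 8t)
(s₁, t₁) = (-2, 2.5) − 0.2·(-19.5, 26) = (1.9, -2.7)
(s₂, t₂) = (1.9, -2.7) − 0.2·(19.5, -27.3) = (-2, 2.76)
(s₃, t₃) = (-2, 2.76) − 0.2·(-20.28, 28.08) = (2.056, -2.856)
E(2.056, -2.856) = 62.92416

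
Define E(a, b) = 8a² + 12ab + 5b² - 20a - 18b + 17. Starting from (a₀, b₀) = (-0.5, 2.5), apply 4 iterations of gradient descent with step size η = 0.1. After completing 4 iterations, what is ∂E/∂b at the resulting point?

7.2576

∇E = (16a + 12b - 20, 12a + 10b - 18)
Step 1: at (-0.5, 2.5), ∇E = (2, 1) → (-0.5, 2.5) − 0.1·(2, 1) = (-0.7, 2.4)
Step 2: at (-0.7, 2.4), ∇E = (-2.4, -2.4) → (-0.7, 2.4) − 0.1·(-2.4, -2.4) = (-0.46, 2.64)
Step 3: at (-0.46, 2.64), ∇E = (4.32, 2.88) → (-0.46, 2.64) − 0.1·(4.32, 2.88) = (-0.892, 2.352)
Step 4: at (-0.892, 2.352), ∇E = (-6.048, -5.184) → (-0.892, 2.352) − 0.1·(-6.048, -5.184) = (-0.2872, 2.8704)
∂E/∂b at (-0.2872, 2.8704) = 7.2576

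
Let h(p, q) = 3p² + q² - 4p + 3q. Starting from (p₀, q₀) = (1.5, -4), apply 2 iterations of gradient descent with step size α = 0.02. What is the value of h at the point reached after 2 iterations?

2.974448

∇h = (6p - 4, 2q + 3)
(p₁, q₁) = (1.5, -4) − 0.02·(5, -5) = (1.4, -3.9)
(p₂, q₂) = (1.4, -3.9) − 0.02·(4.4, -4.8) = (1.312, -3.804)
h(1.312, -3.804) = 2.974448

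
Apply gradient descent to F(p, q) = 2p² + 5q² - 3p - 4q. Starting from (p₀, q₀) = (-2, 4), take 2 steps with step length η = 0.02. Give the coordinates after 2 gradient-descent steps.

∇F = (4p - 3, 10q - 4)
Step 1: at (-2, 4), ∇F = (-11, 36) → (-2, 4) − 0.02·(-11, 36) = (-1.78, 3.28)
Step 2: at (-1.78, 3.28), ∇F = (-10.12, 28.8) → (-1.78, 3.28) − 0.02·(-10.12, 28.8) = (-1.5776, 2.704)

(-1.5776, 2.704)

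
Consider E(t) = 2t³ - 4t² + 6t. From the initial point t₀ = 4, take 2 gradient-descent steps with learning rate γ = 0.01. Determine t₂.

E′(t) = 6t² - 8t + 6
t₁ = 4 − 0.01·70 = 3.3
t₂ = 3.3 − 0.01·44.94 = 2.8506

2.8506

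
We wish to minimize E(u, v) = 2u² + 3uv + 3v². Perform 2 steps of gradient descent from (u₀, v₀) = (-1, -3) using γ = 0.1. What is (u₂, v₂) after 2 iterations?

∇E = (4u + 3v, 3u + 6v)
(u₁, v₁) = (-1, -3) − 0.1·(-13, -21) = (0.3, -0.9)
(u₂, v₂) = (0.3, -0.9) − 0.1·(-1.5, -4.5) = (0.45, -0.45)

(0.45, -0.45)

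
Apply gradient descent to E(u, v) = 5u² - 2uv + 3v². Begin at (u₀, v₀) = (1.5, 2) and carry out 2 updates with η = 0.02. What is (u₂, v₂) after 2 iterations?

(1.0968, 1.6528)

∇E = (10u - 2v, -2u + 6v)
(u₁, v₁) = (1.5, 2) − 0.02·(11, 9) = (1.28, 1.82)
(u₂, v₂) = (1.28, 1.82) − 0.02·(9.16, 8.36) = (1.0968, 1.6528)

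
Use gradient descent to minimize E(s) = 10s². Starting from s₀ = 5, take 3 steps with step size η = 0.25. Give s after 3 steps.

-320

E′(s) = 20s
s₁ = 5 − 0.25·100 = -20
s₂ = -20 − 0.25·(-400) = 80
s₃ = 80 − 0.25·1600 = -320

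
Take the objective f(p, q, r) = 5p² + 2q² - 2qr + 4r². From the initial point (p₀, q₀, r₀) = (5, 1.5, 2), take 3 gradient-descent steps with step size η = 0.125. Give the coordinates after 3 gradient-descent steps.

∇f = (10p, 4q - 2r, -2q + 8r)
(p₁, q₁, r₁) = (5, 1.5, 2) − 0.125·(50, 2, 13) = (-1.25, 1.25, 0.375)
(p₂, q₂, r₂) = (-1.25, 1.25, 0.375) − 0.125·(-12.5, 4.25, 0.5) = (0.3125, 0.71875, 0.3125)
(p₃, q₃, r₃) = (0.3125, 0.71875, 0.3125) − 0.125·(3.125, 2.25, 1.0625) = (-0.078125, 0.4375, 0.1796875)

(-0.078125, 0.4375, 0.1796875)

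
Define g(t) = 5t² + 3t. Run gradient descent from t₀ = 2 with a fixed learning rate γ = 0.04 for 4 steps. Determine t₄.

-0.00192

g′(t) = 10t + 3
t₁ = 2 − 0.04·23 = 1.08
t₂ = 1.08 − 0.04·13.8 = 0.528
t₃ = 0.528 − 0.04·8.28 = 0.1968
t₄ = 0.1968 − 0.04·4.968 = -0.00192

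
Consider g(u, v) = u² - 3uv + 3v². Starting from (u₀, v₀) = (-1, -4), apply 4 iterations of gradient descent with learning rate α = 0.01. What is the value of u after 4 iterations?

-1.35268777

∇g = (2u - 3v, -3u + 6v)
Step 1: at (-1, -4), ∇g = (10, -21) → (-1, -4) − 0.01·(10, -21) = (-1.1, -3.79)
Step 2: at (-1.1, -3.79), ∇g = (9.17, -19.44) → (-1.1, -3.79) − 0.01·(9.17, -19.44) = (-1.1917, -3.5956)
Step 3: at (-1.1917, -3.5956), ∇g = (8.4034, -17.9985) → (-1.1917, -3.5956) − 0.01·(8.4034, -17.9985) = (-1.275734, -3.415615)
Step 4: at (-1.275734, -3.415615), ∇g = (7.695377, -16.666488) → (-1.275734, -3.415615) − 0.01·(7.695377, -16.666488) = (-1.35268777, -3.24895012)
u = -1.35268777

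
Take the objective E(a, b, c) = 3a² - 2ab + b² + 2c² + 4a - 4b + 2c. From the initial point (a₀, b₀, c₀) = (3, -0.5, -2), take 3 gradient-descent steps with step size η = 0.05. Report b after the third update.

0.697

∇E = (6a - 2b + 4, -2a + 2b - 4, 4c + 2)
Step 1: at (3, -0.5, -2), ∇E = (23, -11, -6) → (3, -0.5, -2) − 0.05·(23, -11, -6) = (1.85, 0.05, -1.7)
Step 2: at (1.85, 0.05, -1.7), ∇E = (15, -7.6, -4.8) → (1.85, 0.05, -1.7) − 0.05·(15, -7.6, -4.8) = (1.1, 0.43, -1.46)
Step 3: at (1.1, 0.43, -1.46), ∇E = (9.74, -5.34, -3.84) → (1.1, 0.43, -1.46) − 0.05·(9.74, -5.34, -3.84) = (0.613, 0.697, -1.268)
b = 0.697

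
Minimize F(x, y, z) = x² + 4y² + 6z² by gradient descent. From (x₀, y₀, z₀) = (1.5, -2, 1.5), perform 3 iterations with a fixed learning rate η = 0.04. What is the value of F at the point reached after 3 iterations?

∇F = (2x, 8y, 12z)
Step 1: at (1.5, -2, 1.5), ∇F = (3, -16, 18) → (1.5, -2, 1.5) − 0.04·(3, -16, 18) = (1.38, -1.36, 0.78)
Step 2: at (1.38, -1.36, 0.78), ∇F = (2.76, -10.88, 9.36) → (1.38, -1.36, 0.78) − 0.04·(2.76, -10.88, 9.36) = (1.2696, -0.9248, 0.4056)
Step 3: at (1.2696, -0.9248, 0.4056), ∇F = (2.5392, -7.3984, 4.8672) → (1.2696, -0.9248, 0.4056) − 0.04·(2.5392, -7.3984, 4.8672) = (1.168032, -0.628864, 0.210912)
F(1.168032, -0.628864, 0.210912) = 3.213081705472

3.213081705472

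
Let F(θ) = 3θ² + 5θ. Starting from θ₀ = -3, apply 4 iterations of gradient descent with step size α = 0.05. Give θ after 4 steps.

F′(θ) = 6θ + 5
θ₁ = -3 − 0.05·(-13) = -2.35
θ₂ = -2.35 − 0.05·(-9.1) = -1.895
θ₃ = -1.895 − 0.05·(-6.37) = -1.5765
θ₄ = -1.5765 − 0.05·(-4.459) = -1.35355

-1.35355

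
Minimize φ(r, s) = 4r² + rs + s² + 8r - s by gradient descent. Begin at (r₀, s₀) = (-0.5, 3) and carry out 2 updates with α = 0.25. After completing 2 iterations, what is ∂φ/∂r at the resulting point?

8

∇φ = (8r + s + 8, r + 2s - 1)
Step 1: at (-0.5, 3), ∇φ = (7, 4.5) → (-0.5, 3) − 0.25·(7, 4.5) = (-2.25, 1.875)
Step 2: at (-2.25, 1.875), ∇φ = (-8.125, 0.5) → (-2.25, 1.875) − 0.25·(-8.125, 0.5) = (-0.21875, 1.75)
∂φ/∂r at (-0.21875, 1.75) = 8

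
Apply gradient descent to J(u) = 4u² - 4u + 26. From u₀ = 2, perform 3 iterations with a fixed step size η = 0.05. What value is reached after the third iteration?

J′(u) = 8u - 4
Step 1: J′(2) = 12; u₁ = 2 − 0.05·12 = 1.4
Step 2: J′(1.4) = 7.2; u₂ = 1.4 − 0.05·7.2 = 1.04
Step 3: J′(1.04) = 4.32; u₃ = 1.04 − 0.05·4.32 = 0.824

0.824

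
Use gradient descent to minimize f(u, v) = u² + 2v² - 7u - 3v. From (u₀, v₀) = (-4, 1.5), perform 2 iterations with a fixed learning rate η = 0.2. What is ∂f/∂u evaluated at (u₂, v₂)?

-5.4

∇f = (2u - 7, 4v - 3)
Step 1: at (-4, 1.5), ∇f = (-15, 3) → (-4, 1.5) − 0.2·(-15, 3) = (-1, 0.9)
Step 2: at (-1, 0.9), ∇f = (-9, 0.6) → (-1, 0.9) − 0.2·(-9, 0.6) = (0.8, 0.78)
∂f/∂u at (0.8, 0.78) = -5.4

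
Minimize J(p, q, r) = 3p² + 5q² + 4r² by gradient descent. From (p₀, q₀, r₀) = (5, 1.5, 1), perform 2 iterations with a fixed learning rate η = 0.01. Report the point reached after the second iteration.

∇J = (6p, 10q, 8r)
Step 1: at (5, 1.5, 1), ∇J = (30, 15, 8) → (5, 1.5, 1) − 0.01·(30, 15, 8) = (4.7, 1.35, 0.92)
Step 2: at (4.7, 1.35, 0.92), ∇J = (28.2, 13.5, 7.36) → (4.7, 1.35, 0.92) − 0.01·(28.2, 13.5, 7.36) = (4.418, 1.215, 0.8464)

(4.418, 1.215, 0.8464)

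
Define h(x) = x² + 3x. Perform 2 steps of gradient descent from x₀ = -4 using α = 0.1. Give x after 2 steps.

h′(x) = 2x + 3
x₁ = -4 − 0.1·(-5) = -3.5
x₂ = -3.5 − 0.1·(-4) = -3.1

-3.1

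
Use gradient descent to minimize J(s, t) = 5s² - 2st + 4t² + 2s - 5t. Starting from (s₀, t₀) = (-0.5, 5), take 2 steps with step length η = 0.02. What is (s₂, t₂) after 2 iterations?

(-0.0608, 3.6856)

∇J = (10s - 2t + 2, -2s + 8t - 5)
(s₁, t₁) = (-0.5, 5) − 0.02·(-13, 36) = (-0.24, 4.28)
(s₂, t₂) = (-0.24, 4.28) − 0.02·(-8.96, 29.72) = (-0.0608, 3.6856)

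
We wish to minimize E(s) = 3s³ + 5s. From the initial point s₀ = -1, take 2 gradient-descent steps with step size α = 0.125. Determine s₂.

-11.8828125

E′(s) = 9s² + 5
s₁ = -1 − 0.125·14 = -2.75
s₂ = -2.75 − 0.125·73.0625 = -11.8828125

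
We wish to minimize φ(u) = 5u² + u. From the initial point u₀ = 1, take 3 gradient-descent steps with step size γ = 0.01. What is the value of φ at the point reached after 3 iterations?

φ′(u) = 10u + 1
u₁ = 1 − 0.01·11 = 0.89
u₂ = 0.89 − 0.01·9.9 = 0.791
u₃ = 0.791 − 0.01·8.91 = 0.7019
φ(0.7019) = 3.16521805

3.16521805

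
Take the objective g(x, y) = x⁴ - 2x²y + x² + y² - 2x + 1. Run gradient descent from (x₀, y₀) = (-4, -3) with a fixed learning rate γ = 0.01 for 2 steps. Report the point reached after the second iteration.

(-0.70722976, -2.552808)

∇g = (4x³ - 4xy + 2x - 2, -2x² + 2y)
Step 1: at (-4, -3), ∇g = (-314, -38) → (-4, -3) − 0.01·(-314, -38) = (-0.86, -2.62)
Step 2: at (-0.86, -2.62), ∇g = (-15.277024, -6.7192) → (-0.86, -2.62) − 0.01·(-15.277024, -6.7192) = (-0.70722976, -2.552808)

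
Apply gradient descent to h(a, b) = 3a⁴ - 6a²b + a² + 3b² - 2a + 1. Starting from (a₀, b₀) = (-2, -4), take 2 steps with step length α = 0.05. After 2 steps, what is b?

17.603

∇h = (12a³ - 12ab + 2a - 2, -6a² + 6b)
(a₁, b₁) = (-2, -4) − 0.05·(-198, -48) = (7.9, -1.6)
(a₂, b₂) = (7.9, -1.6) − 0.05·(6081.948, -384.06) = (-296.1974, 17.603)
b = 17.603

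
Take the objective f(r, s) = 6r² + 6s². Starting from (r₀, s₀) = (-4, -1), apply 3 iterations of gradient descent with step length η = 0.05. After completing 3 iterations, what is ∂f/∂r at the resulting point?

-3.072

∇f = (12r, 12s)
(r₁, s₁) = (-4, -1) − 0.05·(-48, -12) = (-1.6, -0.4)
(r₂, s₂) = (-1.6, -0.4) − 0.05·(-19.2, -4.8) = (-0.64, -0.16)
(r₃, s₃) = (-0.64, -0.16) − 0.05·(-7.68, -1.92) = (-0.256, -0.064)
∂f/∂r at (-0.256, -0.064) = -3.072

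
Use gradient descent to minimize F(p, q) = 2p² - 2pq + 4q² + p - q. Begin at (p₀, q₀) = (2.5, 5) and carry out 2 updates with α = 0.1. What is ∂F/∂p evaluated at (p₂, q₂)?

5.84

∇F = (4p - 2q + 1, -2p + 8q - 1)
(p₁, q₁) = (2.5, 5) − 0.1·(1, 34) = (2.4, 1.6)
(p₂, q₂) = (2.4, 1.6) − 0.1·(7.4, 7) = (1.66, 0.9)
∂F/∂p at (1.66, 0.9) = 5.84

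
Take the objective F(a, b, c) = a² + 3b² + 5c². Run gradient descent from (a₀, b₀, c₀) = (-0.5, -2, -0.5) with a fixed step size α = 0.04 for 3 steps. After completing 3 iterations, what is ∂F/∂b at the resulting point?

∇F = (2a, 6b, 10c)
(a₁, b₁, c₁) = (-0.5, -2, -0.5) − 0.04·(-1, -12, -5) = (-0.46, -1.52, -0.3)
(a₂, b₂, c₂) = (-0.46, -1.52, -0.3) − 0.04·(-0.92, -9.12, -3) = (-0.4232, -1.1552, -0.18)
(a₃, b₃, c₃) = (-0.4232, -1.1552, -0.18) − 0.04·(-0.8464, -6.9312, -1.8) = (-0.389344, -0.877952, -0.108)
∂F/∂b at (-0.389344, -0.877952, -0.108) = -5.267712

-5.267712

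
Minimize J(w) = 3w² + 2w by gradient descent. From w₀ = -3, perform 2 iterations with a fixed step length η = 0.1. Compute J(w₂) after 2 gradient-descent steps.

0.2128

J′(w) = 6w + 2
Step 1: J′(-3) = -16; w₁ = -3 − 0.1·(-16) = -1.4
Step 2: J′(-1.4) = -6.4; w₂ = -1.4 − 0.1·(-6.4) = -0.76
J(-0.76) = 0.2128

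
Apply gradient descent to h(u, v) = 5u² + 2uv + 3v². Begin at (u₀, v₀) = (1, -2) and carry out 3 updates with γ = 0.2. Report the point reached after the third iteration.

∇h = (10u + 2v, 2u + 6v)
Step 1: at (1, -2), ∇h = (6, -10) → (1, -2) − 0.2·(6, -10) = (-0.2, 0)
Step 2: at (-0.2, 0), ∇h = (-2, -0.4) → (-0.2, 0) − 0.2·(-2, -0.4) = (0.2, 0.08)
Step 3: at (0.2, 0.08), ∇h = (2.16, 0.88) → (0.2, 0.08) − 0.2·(2.16, 0.88) = (-0.232, -0.096)

(-0.232, -0.096)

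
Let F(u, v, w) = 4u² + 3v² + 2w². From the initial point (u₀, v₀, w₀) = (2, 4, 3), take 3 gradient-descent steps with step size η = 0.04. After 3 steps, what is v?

∇F = (8u, 6v, 4w)
Step 1: at (2, 4, 3), ∇F = (16, 24, 12) → (2, 4, 3) − 0.04·(16, 24, 12) = (1.36, 3.04, 2.52)
Step 2: at (1.36, 3.04, 2.52), ∇F = (10.88, 18.24, 10.08) → (1.36, 3.04, 2.52) − 0.04·(10.88, 18.24, 10.08) = (0.9248, 2.3104, 2.1168)
Step 3: at (0.9248, 2.3104, 2.1168), ∇F = (7.3984, 13.8624, 8.4672) → (0.9248, 2.3104, 2.1168) − 0.04·(7.3984, 13.8624, 8.4672) = (0.628864, 1.755904, 1.778112)
v = 1.755904

1.755904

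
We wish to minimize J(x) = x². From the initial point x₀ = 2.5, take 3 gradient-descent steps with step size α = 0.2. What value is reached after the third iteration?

J′(x) = 2x
x₁ = 2.5 − 0.2·5 = 1.5
x₂ = 1.5 − 0.2·3 = 0.9
x₃ = 0.9 − 0.2·1.8 = 0.54

0.54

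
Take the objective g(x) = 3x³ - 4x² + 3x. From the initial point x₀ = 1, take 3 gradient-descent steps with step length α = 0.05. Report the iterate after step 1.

g′(x) = 9x² - 8x + 3
x₁ = 1 − 0.05·4 = 0.8

0.8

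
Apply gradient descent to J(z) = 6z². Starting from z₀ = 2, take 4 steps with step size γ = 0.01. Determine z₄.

J′(z) = 12z
Step 1: J′(2) = 24; z₁ = 2 − 0.01·24 = 1.76
Step 2: J′(1.76) = 21.12; z₂ = 1.76 − 0.01·21.12 = 1.5488
Step 3: J′(1.5488) = 18.5856; z₃ = 1.5488 − 0.01·18.5856 = 1.362944
Step 4: J′(1.362944) = 16.355328; z₄ = 1.362944 − 0.01·16.355328 = 1.19939072

1.19939072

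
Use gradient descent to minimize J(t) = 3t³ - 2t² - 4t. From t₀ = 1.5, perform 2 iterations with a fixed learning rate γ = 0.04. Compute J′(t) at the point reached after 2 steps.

J′(t) = 9t² - 4t - 4
Step 1: J′(1.5) = 10.25; t₁ = 1.5 − 0.04·10.25 = 1.09
Step 2: J′(1.09) = 2.3329; t₂ = 1.09 − 0.04·2.3329 = 0.996684
J′(t) at (0.996684) = 0.953674962704

0.953674962704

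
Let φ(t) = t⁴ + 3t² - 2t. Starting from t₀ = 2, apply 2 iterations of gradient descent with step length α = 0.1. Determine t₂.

φ′(t) = 4t³ + 6t - 2
Step 1: φ′(2) = 42; t₁ = 2 − 0.1·42 = -2.2
Step 2: φ′(-2.2) = -57.792; t₂ = -2.2 − 0.1·(-57.792) = 3.5792

3.5792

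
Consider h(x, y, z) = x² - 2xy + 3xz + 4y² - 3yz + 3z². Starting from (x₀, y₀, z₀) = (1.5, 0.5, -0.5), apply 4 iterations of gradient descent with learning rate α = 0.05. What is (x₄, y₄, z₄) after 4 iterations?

∇h = (2x - 2y + 3z, -2x + 8y - 3z, 3x - 3y + 6z)
Step 1: at (1.5, 0.5, -0.5), ∇h = (0.5, 2.5, 0) → (1.5, 0.5, -0.5) − 0.05·(0.5, 2.5, 0) = (1.475, 0.375, -0.5)
Step 2: at (1.475, 0.375, -0.5), ∇h = (0.7, 1.55, 0.3) → (1.475, 0.375, -0.5) − 0.05·(0.7, 1.55, 0.3) = (1.44, 0.2975, -0.515)
Step 3: at (1.44, 0.2975, -0.515), ∇h = (0.74, 1.045, 0.3375) → (1.44, 0.2975, -0.515) − 0.05·(0.74, 1.045, 0.3375) = (1.403, 0.24525, -0.531875)
Step 4: at (1.403, 0.24525, -0.531875), ∇h = (0.719875, 0.751625, 0.282) → (1.403, 0.24525, -0.531875) − 0.05·(0.719875, 0.751625, 0.282) = (1.36700625, 0.20766875, -0.545975)

(1.36700625, 0.20766875, -0.545975)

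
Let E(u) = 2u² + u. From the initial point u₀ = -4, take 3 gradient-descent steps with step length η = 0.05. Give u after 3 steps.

E′(u) = 4u + 1
Step 1: E′(-4) = -15; u₁ = -4 − 0.05·(-15) = -3.25
Step 2: E′(-3.25) = -12; u₂ = -3.25 − 0.05·(-12) = -2.65
Step 3: E′(-2.65) = -9.6; u₃ = -2.65 − 0.05·(-9.6) = -2.17

-2.17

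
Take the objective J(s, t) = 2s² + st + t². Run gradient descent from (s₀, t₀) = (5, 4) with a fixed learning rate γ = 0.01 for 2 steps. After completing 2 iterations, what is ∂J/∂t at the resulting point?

∇J = (4s + t, s + 2t)
Step 1: at (5, 4), ∇J = (24, 13) → (5, 4) − 0.01·(24, 13) = (4.76, 3.87)
Step 2: at (4.76, 3.87), ∇J = (22.91, 12.5) → (4.76, 3.87) − 0.01·(22.91, 12.5) = (4.5309, 3.745)
∂J/∂t at (4.5309, 3.745) = 12.0209

12.0209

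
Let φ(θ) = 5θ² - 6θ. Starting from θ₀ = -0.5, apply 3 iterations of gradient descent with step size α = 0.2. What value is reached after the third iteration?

1.7

φ′(θ) = 10θ - 6
Step 1: φ′(-0.5) = -11; θ₁ = -0.5 − 0.2·(-11) = 1.7
Step 2: φ′(1.7) = 11; θ₂ = 1.7 − 0.2·11 = -0.5
Step 3: φ′(-0.5) = -11; θ₃ = -0.5 − 0.2·(-11) = 1.7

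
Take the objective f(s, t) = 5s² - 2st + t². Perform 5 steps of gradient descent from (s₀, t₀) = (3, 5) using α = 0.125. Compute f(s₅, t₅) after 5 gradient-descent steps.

∇f = (10s - 2t, -2s + 2t)
Step 1: at (3, 5), ∇f = (20, 4) → (3, 5) − 0.125·(20, 4) = (0.5, 4.5)
Step 2: at (0.5, 4.5), ∇f = (-4, 8) → (0.5, 4.5) − 0.125·(-4, 8) = (1, 3.5)
Step 3: at (1, 3.5), ∇f = (3, 5) → (1, 3.5) − 0.125·(3, 5) = (0.625, 2.875)
Step 4: at (0.625, 2.875), ∇f = (0.5, 4.5) → (0.625, 2.875) − 0.125·(0.5, 4.5) = (0.5625, 2.3125)
Step 5: at (0.5625, 2.3125), ∇f = (1, 3.5) → (0.5625, 2.3125) − 0.125·(1, 3.5) = (0.4375, 1.875)
f(0.4375, 1.875) = 2.83203125

2.83203125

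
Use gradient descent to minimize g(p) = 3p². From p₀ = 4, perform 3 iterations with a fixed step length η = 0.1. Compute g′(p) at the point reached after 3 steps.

1.536

g′(p) = 6p
Step 1: g′(4) = 24; p₁ = 4 − 0.1·24 = 1.6
Step 2: g′(1.6) = 9.6; p₂ = 1.6 − 0.1·9.6 = 0.64
Step 3: g′(0.64) = 3.84; p₃ = 0.64 − 0.1·3.84 = 0.256
g′(p) at (0.256) = 1.536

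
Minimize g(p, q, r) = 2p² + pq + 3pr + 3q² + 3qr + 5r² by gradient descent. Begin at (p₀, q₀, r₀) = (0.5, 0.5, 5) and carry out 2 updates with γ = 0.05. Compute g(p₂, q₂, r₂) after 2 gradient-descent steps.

∇g = (4p + q + 3r, p + 6q + 3r, 3p + 3q + 10r)
Step 1: at (0.5, 0.5, 5), ∇g = (17.5, 18.5, 53) → (0.5, 0.5, 5) − 0.05·(17.5, 18.5, 53) = (-0.375, -0.425, 2.35)
Step 2: at (-0.375, -0.425, 2.35), ∇g = (5.125, 4.125, 21.1) → (-0.375, -0.425, 2.35) − 0.05·(5.125, 4.125, 21.1) = (-0.63125, -0.63125, 1.295)
g(-0.63125, -0.63125, 1.295) = 5.871171875

5.871171875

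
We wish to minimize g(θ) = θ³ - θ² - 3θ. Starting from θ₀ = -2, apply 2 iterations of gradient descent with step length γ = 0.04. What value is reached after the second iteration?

g′(θ) = 3θ² - 2θ - 3
Step 1: g′(-2) = 13; θ₁ = -2 − 0.04·13 = -2.52
Step 2: g′(-2.52) = 21.0912; θ₂ = -2.52 − 0.04·21.0912 = -3.363648

-3.363648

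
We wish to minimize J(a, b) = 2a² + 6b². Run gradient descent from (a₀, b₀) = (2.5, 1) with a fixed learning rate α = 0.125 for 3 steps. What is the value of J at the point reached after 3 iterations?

0.2890625

∇J = (4a, 12b)
Step 1: at (2.5, 1), ∇J = (10, 12) → (2.5, 1) − 0.125·(10, 12) = (1.25, -0.5)
Step 2: at (1.25, -0.5), ∇J = (5, -6) → (1.25, -0.5) − 0.125·(5, -6) = (0.625, 0.25)
Step 3: at (0.625, 0.25), ∇J = (2.5, 3) → (0.625, 0.25) − 0.125·(2.5, 3) = (0.3125, -0.125)
J(0.3125, -0.125) = 0.2890625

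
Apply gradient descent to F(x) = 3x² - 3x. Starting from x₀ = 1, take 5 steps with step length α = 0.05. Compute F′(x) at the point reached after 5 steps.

F′(x) = 6x - 3
x₁ = 1 − 0.05·3 = 0.85
x₂ = 0.85 − 0.05·2.1 = 0.745
x₃ = 0.745 − 0.05·1.47 = 0.6715
x₄ = 0.6715 − 0.05·1.029 = 0.62005
x₅ = 0.62005 − 0.05·0.7203 = 0.584035
F′(x) at (0.584035) = 0.50421

0.50421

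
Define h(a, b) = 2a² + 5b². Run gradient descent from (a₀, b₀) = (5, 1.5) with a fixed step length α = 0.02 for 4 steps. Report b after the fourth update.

0.6144

∇h = (4a, 10b)
(a₁, b₁) = (5, 1.5) − 0.02·(20, 15) = (4.6, 1.2)
(a₂, b₂) = (4.6, 1.2) − 0.02·(18.4, 12) = (4.232, 0.96)
(a₃, b₃) = (4.232, 0.96) − 0.02·(16.928, 9.6) = (3.89344, 0.768)
(a₄, b₄) = (3.89344, 0.768) − 0.02·(15.57376, 7.68) = (3.5819648, 0.6144)
b = 0.6144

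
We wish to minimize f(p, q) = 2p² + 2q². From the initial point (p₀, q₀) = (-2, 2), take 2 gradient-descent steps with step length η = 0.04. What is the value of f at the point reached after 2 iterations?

∇f = (4p, 4q)
(p₁, q₁) = (-2, 2) − 0.04·(-8, 8) = (-1.68, 1.68)
(p₂, q₂) = (-1.68, 1.68) − 0.04·(-6.72, 6.72) = (-1.4112, 1.4112)
f(-1.4112, 1.4112) = 7.96594176

7.96594176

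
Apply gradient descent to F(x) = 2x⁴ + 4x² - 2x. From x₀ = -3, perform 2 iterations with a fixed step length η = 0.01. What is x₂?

F′(x) = 8x³ + 8x - 2
Step 1: F′(-3) = -242; x₁ = -3 − 0.01·(-242) = -0.58
Step 2: F′(-0.58) = -8.200896; x₂ = -0.58 − 0.01·(-8.200896) = -0.49799104

-0.49799104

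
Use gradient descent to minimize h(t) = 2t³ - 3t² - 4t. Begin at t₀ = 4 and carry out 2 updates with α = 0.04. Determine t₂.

1.353984

h′(t) = 6t² - 6t - 4
t₁ = 4 − 0.04·68 = 1.28
t₂ = 1.28 − 0.04·(-1.8496) = 1.353984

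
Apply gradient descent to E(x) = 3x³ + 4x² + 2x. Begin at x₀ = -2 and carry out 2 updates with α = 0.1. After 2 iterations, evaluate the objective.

E′(x) = 9x² + 8x + 2
x₁ = -2 − 0.1·22 = -4.2
x₂ = -4.2 − 0.1·127.16 = -16.916
E(-16.916) = -13410.821565888

-13410.821565888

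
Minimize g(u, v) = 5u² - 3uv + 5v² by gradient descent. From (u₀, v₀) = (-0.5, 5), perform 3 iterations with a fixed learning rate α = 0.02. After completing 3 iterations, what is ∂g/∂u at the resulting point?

-4.468876

∇g = (10u - 3v, -3u + 10v)
(u₁, v₁) = (-0.5, 5) − 0.02·(-20, 51.5) = (-0.1, 3.97)
(u₂, v₂) = (-0.1, 3.97) − 0.02·(-12.91, 40) = (0.1582, 3.17)
(u₃, v₃) = (0.1582, 3.17) − 0.02·(-7.928, 31.2254) = (0.31676, 2.545492)
∂g/∂u at (0.31676, 2.545492) = -4.468876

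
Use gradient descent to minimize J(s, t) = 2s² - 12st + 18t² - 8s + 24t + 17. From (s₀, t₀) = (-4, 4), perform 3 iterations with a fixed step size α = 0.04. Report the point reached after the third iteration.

(-1.8112, -2.5664)

∇J = (4s - 12t - 8, -12s + 36t + 24)
(s₁, t₁) = (-4, 4) − 0.04·(-72, 216) = (-1.12, -4.64)
(s₂, t₂) = (-1.12, -4.64) − 0.04·(43.2, -129.6) = (-2.848, 0.544)
(s₃, t₃) = (-2.848, 0.544) − 0.04·(-25.92, 77.76) = (-1.8112, -2.5664)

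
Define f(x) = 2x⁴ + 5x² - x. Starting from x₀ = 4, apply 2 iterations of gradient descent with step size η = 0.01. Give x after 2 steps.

-1.07356392

f′(x) = 8x³ + 10x - 1
Step 1: f′(4) = 551; x₁ = 4 − 0.01·551 = -1.51
Step 2: f′(-1.51) = -43.643608; x₂ = -1.51 − 0.01·(-43.643608) = -1.07356392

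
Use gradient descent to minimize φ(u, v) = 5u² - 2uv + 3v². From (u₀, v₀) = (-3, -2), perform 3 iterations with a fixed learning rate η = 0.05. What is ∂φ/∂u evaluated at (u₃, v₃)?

∇φ = (10u - 2v, -2u + 6v)
(u₁, v₁) = (-3, -2) − 0.05·(-26, -6) = (-1.7, -1.7)
(u₂, v₂) = (-1.7, -1.7) − 0.05·(-13.6, -6.8) = (-1.02, -1.36)
(u₃, v₃) = (-1.02, -1.36) − 0.05·(-7.48, -6.12) = (-0.646, -1.054)
∂φ/∂u at (-0.646, -1.054) = -4.352

-4.352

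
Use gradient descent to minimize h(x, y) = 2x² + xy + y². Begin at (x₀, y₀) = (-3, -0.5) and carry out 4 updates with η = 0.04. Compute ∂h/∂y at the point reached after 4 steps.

∇h = (4x + y, x + 2y)
(x₁, y₁) = (-3, -0.5) − 0.04·(-12.5, -4) = (-2.5, -0.34)
(x₂, y₂) = (-2.5, -0.34) − 0.04·(-10.34, -3.18) = (-2.0864, -0.2128)
(x₃, y₃) = (-2.0864, -0.2128) − 0.04·(-8.5584, -2.512) = (-1.744064, -0.11232)
(x₄, y₄) = (-1.744064, -0.11232) − 0.04·(-7.088576, -1.968704) = (-1.46052096, -0.03357184)
∂h/∂y at (-1.46052096, -0.03357184) = -1.52766464

-1.52766464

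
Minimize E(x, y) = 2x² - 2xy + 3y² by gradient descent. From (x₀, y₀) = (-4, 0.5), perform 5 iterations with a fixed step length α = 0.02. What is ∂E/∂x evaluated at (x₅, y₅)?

-9.9568256

∇E = (4x - 2y, -2x + 6y)
(x₁, y₁) = (-4, 0.5) − 0.02·(-17, 11) = (-3.66, 0.28)
(x₂, y₂) = (-3.66, 0.28) − 0.02·(-15.2, 9) = (-3.356, 0.1)
(x₃, y₃) = (-3.356, 0.1) − 0.02·(-13.624, 7.312) = (-3.08352, -0.04624)
(x₄, y₄) = (-3.08352, -0.04624) − 0.02·(-12.2416, 5.8896) = (-2.838688, -0.164032)
(x₅, y₅) = (-2.838688, -0.164032) − 0.02·(-11.026688, 4.693184) = (-2.61815424, -0.25789568)
∂E/∂x at (-2.61815424, -0.25789568) = -9.9568256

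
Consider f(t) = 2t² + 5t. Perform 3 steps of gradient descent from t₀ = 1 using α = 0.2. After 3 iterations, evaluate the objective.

-3.124352

f′(t) = 4t + 5
t₁ = 1 − 0.2·9 = -0.8
t₂ = -0.8 − 0.2·1.8 = -1.16
t₃ = -1.16 − 0.2·0.36 = -1.232
f(-1.232) = -3.124352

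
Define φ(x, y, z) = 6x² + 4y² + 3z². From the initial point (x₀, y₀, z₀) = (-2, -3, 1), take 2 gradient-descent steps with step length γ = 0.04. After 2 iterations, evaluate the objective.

10.45294848

∇φ = (12x, 8y, 6z)
(x₁, y₁, z₁) = (-2, -3, 1) − 0.04·(-24, -24, 6) = (-1.04, -2.04, 0.76)
(x₂, y₂, z₂) = (-1.04, -2.04, 0.76) − 0.04·(-12.48, -16.32, 4.56) = (-0.5408, -1.3872, 0.5776)
φ(-0.5408, -1.3872, 0.5776) = 10.45294848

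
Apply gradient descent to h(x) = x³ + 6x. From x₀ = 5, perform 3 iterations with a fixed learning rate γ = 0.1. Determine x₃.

-20.1837667

h′(x) = 3x² + 6
Step 1: h′(5) = 81; x₁ = 5 − 0.1·81 = -3.1
Step 2: h′(-3.1) = 34.83; x₂ = -3.1 − 0.1·34.83 = -6.583
Step 3: h′(-6.583) = 136.007667; x₃ = -6.583 − 0.1·136.007667 = -20.1837667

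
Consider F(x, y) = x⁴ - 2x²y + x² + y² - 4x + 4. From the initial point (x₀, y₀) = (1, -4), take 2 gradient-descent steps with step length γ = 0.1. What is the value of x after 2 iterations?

0.9248

∇F = (4x³ - 4xy + 2x - 4, -2x² + 2y)
Step 1: at (1, -4), ∇F = (18, -10) → (1, -4) − 0.1·(18, -10) = (-0.8, -3)
Step 2: at (-0.8, -3), ∇F = (-17.248, -7.28) → (-0.8, -3) − 0.1·(-17.248, -7.28) = (0.9248, -2.272)
x = 0.9248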